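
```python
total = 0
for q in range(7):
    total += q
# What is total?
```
Trace:
  total=0
  total=0, q=0
  total=1, q=1
  total=3, q=2
  total=6, q=3
  total=10, q=4
  total=15, q=5
  total=21, q=6

Final answer: 21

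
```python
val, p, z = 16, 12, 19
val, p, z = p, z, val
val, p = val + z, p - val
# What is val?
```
Trace:
  val=16, p=12, z=19
  val=12, p=19, z=16
  val=28, p=7, z=16

Final answer: 28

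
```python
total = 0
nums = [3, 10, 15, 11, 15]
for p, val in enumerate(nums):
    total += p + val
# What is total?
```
Trace:
  total=0
  total=3, p=0, val=3
  total=14, p=1, val=10
  total=31, p=2, val=15
  total=45, p=3, val=11
  total=64, p=4, val=15

Final answer: 64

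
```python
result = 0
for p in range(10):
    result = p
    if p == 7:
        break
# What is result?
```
Trace:
  result=0
  result=0, p=0
  result=1, p=1
  result=2, p=2
  result=3, p=3
  result=4, p=4
  result=5, p=5
  result=6, p=6
  result=7, p=7

Final answer: 7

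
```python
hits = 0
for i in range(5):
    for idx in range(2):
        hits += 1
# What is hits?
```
Trace:
  hits=0
  hits=1, i=0, idx=0
  hits=2, i=0, idx=1
  hits=3, i=1, idx=0
  hits=4, i=1, idx=1
  hits=5, i=2, idx=0
  hits=6, i=2, idx=1
  hits=7, i=3, idx=0
  hits=8, i=3, idx=1
  hits=9, i=4, idx=0
  hits=10, i=4, idx=1

Final answer: 10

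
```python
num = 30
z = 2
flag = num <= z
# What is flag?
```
Trace:
  num=30
  num=30, z=2
  num=30, z=2, flag=False

Final answer: False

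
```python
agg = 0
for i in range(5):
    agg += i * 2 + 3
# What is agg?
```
Trace:
  agg=0
  agg=3, i=0
  agg=8, i=1
  agg=15, i=2
  agg=24, i=3
  agg=35, i=4

Final answer: 35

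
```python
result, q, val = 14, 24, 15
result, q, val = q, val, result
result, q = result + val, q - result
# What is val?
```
Trace:
  result=14, q=24, val=15
  result=24, q=15, val=14
  result=38, q=-9, val=14

Final answer: 14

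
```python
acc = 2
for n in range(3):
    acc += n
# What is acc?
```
Trace:
  acc=2
  acc=2, n=0
  acc=3, n=1
  acc=5, n=2

Final answer: 5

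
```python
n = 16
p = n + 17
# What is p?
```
Trace:
  n=16
  n=16, p=33

Final answer: 33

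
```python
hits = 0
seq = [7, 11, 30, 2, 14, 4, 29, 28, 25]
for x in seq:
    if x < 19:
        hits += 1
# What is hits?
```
Trace:
  hits=0
  hits=1, x=7
  hits=2, x=11
  hits=2, x=30
  hits=3, x=2
  hits=4, x=14
  hits=5, x=4
  hits=5, x=29
  hits=5, x=28
  hits=5, x=25

Final answer: 5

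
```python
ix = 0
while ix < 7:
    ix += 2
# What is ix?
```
Trace:
  ix=0
  ix=2
  ix=4
  ix=6
  ix=8

Final answer: 8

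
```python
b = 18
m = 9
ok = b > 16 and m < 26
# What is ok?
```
Trace:
  b=18
  b=18, m=9
  b=18, m=9, ok=True

Final answer: True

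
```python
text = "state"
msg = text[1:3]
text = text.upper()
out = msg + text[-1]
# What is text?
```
Trace:
  text='state'
  text='state', msg='ta'
  text='STATE', msg='ta'
  text='STATE', msg='ta', out='taE'

Final answer: 'STATE'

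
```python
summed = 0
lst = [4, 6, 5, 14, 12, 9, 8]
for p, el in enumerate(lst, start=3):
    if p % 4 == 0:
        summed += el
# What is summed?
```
Trace:
  summed=0
  summed=0, p=3, el=4
  summed=6, p=4, el=6
  summed=6, p=5, el=5
  summed=6, p=6, el=14
  summed=6, p=7, el=12
  summed=15, p=8, el=9
  summed=15, p=9, el=8

Final answer: 15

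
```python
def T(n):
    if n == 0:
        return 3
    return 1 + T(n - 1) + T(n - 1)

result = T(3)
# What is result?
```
Call trace (a repeated sub-call is expanded the first time; later identical calls just restate its return value):
T(n=3)
  T(n=2)
    T(n=1)
      T(n=0)
      -> return 3
      T(n=0)
      -> return 3
    -> return 7
    T(n=1) -> return 7  (same call as traced above)
  -> return 15
  T(n=2) -> return 15  (same call as traced above)
-> return 31

Final answer: 31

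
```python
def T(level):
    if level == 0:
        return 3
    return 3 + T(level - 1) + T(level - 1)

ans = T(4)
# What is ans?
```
Call trace (a repeated sub-call is expanded the first time; later identical calls just restate its return value):
T(level=4)
  T(level=3)
    T(level=2)
      T(level=1)
        T(level=0)
        -> return 3
        T(level=0)
        -> return 3
      -> return 9
      T(level=1) -> return 9  (same call as traced above)
    -> return 21
    T(level=2) -> return 21  (same call as traced above)
  -> return 45
  T(level=3) -> return 45  (same call as traced above)
-> return 93

Final answer: 93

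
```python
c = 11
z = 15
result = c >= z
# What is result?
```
Trace:
  c=11
  c=11, z=15
  c=11, z=15, result=False

Final answer: False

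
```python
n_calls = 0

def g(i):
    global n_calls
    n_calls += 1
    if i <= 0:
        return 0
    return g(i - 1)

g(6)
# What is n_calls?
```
Call trace:
g(i=6)
  g(i=5)
    g(i=4)
      g(i=3)
        g(i=2)
          g(i=1)
            g(i=0)
            -> return 0
          -> return 0
        -> return 0
      -> return 0
    -> return 0
  -> return 0
-> return 0

n_calls is incremented once per call. g is entered once for each i = 6, 5, 4, 3, 2, 1, 0 (the i <= 0 call returns without recursing), i.e. 6 + 1 calls.
n_calls = 7

Final answer: 7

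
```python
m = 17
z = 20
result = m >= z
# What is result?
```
Trace:
  m=17
  m=17, z=20
  m=17, z=20, result=False

Final answer: False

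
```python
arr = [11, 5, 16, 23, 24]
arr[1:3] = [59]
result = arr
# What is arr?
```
Trace:
  arr=[11, 5, 16, 23, 24]
  arr=[11, 59, 23, 24]
  arr=[11, 59, 23, 24], result=[11, 59, 23, 24]

Final answer: [11, 59, 23, 24]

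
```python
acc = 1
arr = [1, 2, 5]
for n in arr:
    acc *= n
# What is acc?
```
Trace:
  acc=1
  acc=1, n=1
  acc=2, n=2
  acc=10, n=5

Final answer: 10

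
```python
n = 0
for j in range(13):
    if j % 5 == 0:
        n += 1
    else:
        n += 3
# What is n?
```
Trace:
  n=0
  n=1, j=0
  n=4, j=1
  n=7, j=2
  n=10, j=3
  n=13, j=4
  n=14, j=5
  n=17, j=6
  n=20, j=7
  n=23, j=8
  n=26, j=9
  n=27, j=10
  n=30, j=11
  n=33, j=12

Final answer: 33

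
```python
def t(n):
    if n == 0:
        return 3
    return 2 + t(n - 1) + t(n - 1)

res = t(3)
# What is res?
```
Call trace (a repeated sub-call is expanded the first time; later identical calls just restate its return value):
t(n=3)
  t(n=2)
    t(n=1)
      t(n=0)
      -> return 3
      t(n=0)
      -> return 3
    -> return 8
    t(n=1) -> return 8  (same call as traced above)
  -> return 18
  t(n=2) -> return 18  (same call as traced above)
-> return 38

Final answer: 38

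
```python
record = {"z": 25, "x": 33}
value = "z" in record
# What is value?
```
Trace:
  record={'z': 25, 'x': 33}
  record={'z': 25, 'x': 33}, value=True

Final answer: True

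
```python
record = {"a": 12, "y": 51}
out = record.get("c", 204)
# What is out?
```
Trace:
  record={'a': 12, 'y': 51}
  record={'a': 12, 'y': 51}, out=204

Final answer: 204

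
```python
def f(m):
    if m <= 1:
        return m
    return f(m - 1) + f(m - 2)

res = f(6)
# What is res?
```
Call trace (a repeated sub-call is expanded the first time; later identical calls just restate its return value):
f(m=6)
  f(m=5)
    f(m=4)
      f(m=3)
        f(m=2)
          f(m=1)
          -> return 1
          f(m=0)
          -> return 0
        -> return 1
        f(m=1)
        -> return 1
      -> return 2
      f(m=2) -> return 1  (same call as traced above)
    -> return 3
    f(m=3) -> return 2  (same call as traced above)
  -> return 5
  f(m=4) -> return 3  (same call as traced above)
-> return 8

Final answer: 8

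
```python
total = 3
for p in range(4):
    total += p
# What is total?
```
Trace:
  total=3
  total=3, p=0
  total=4, p=1
  total=6, p=2
  total=9, p=3

Final answer: 9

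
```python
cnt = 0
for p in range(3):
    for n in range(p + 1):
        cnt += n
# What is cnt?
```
Trace:
  cnt=0
  cnt=0, p=0, n=0
  cnt=0, p=1, n=0
  cnt=1, p=1, n=1
  cnt=1, p=2, n=0
  cnt=2, p=2, n=1
  cnt=4, p=2, n=2

Final answer: 4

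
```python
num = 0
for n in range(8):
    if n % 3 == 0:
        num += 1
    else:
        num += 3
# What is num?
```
Trace:
  num=0
  num=1, n=0
  num=4, n=1
  num=7, n=2
  num=8, n=3
  num=11, n=4
  num=14, n=5
  num=15, n=6
  num=18, n=7

Final answer: 18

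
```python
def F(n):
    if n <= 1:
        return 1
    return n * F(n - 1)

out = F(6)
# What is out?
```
Call trace:
F(n=6)
  F(n=5)
    F(n=4)
      F(n=3)
        F(n=2)
          F(n=1)
          -> return 1
        -> return 2
      -> return 6
    -> return 24
  -> return 120
-> return 720

Final answer: 720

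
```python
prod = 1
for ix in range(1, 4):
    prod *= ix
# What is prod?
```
Trace:
  prod=1
  prod=1, ix=1
  prod=2, ix=2
  prod=6, ix=3

Final answer: 6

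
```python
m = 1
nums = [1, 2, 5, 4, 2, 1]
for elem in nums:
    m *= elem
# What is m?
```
Trace:
  m=1
  m=1, elem=1
  m=2, elem=2
  m=10, elem=5
  m=40, elem=4
  m=80, elem=2
  m=80, elem=1

Final answer: 80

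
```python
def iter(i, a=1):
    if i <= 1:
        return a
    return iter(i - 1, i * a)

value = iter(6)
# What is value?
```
Call trace:
iter(i=6, a=1)
  iter(i=5, a=6)
    iter(i=4, a=30)
      iter(i=3, a=120)
        iter(i=2, a=360)
          iter(i=1, a=720)
          -> return 720
        -> return 720
      -> return 720
    -> return 720
  -> return 720
-> return 720

Final answer: 720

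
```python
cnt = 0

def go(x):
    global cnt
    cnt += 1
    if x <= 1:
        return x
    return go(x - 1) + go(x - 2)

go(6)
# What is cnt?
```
Call trace (a repeated sub-call is expanded the first time; later identical calls just restate its return value):
go(x=6)
  go(x=5)
    go(x=4)
      go(x=3)
        go(x=2)
          go(x=1)
          -> return 1
          go(x=0)
          -> return 0
        -> return 1
        go(x=1)
        -> return 1
      -> return 2
      go(x=2) -> return 1  (same call as traced above)
    -> return 3
    go(x=3) -> return 2  (same call as traced above)
  -> return 5
  go(x=4) -> return 3  (same call as traced above)
-> return 8

cnt is incremented once per call, so count the calls in each subtree. Let C(x) = number of calls made by go(x).
C(0) = C(1) = 1 (base case, no recursion); C(x) = 1 + C(x - 1) + C(x - 2) otherwise.
C(2) = 1 + C(1) + C(0) = 1 + 1 + 1 = 3
C(3) = 1 + C(2) + C(1) = 1 + 3 + 1 = 5
C(4) = 1 + C(3) + C(2) = 1 + 5 + 3 = 9
C(5) = 1 + C(4) + C(3) = 1 + 9 + 5 = 15
C(6) = 1 + C(5) + C(4) = 1 + 15 + 9 = 25
cnt = C(6) = 25

Final answer: 25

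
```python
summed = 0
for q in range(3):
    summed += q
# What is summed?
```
Trace:
  summed=0
  summed=0, q=0
  summed=1, q=1
  summed=3, q=2

Final answer: 3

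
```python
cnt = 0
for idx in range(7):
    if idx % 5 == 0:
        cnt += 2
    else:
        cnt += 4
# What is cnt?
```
Trace:
  cnt=0
  cnt=2, idx=0
  cnt=6, idx=1
  cnt=10, idx=2
  cnt=14, idx=3
  cnt=18, idx=4
  cnt=20, idx=5
  cnt=24, idx=6

Final answer: 24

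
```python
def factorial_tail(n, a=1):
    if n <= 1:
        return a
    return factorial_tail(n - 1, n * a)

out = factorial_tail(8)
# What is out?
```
Call trace:
factorial_tail(n=8, a=1)
  factorial_tail(n=7, a=8)
    factorial_tail(n=6, a=56)
      factorial_tail(n=5, a=336)
        factorial_tail(n=4, a=1680)
          factorial_tail(n=3, a=6720)
            factorial_tail(n=2, a=20160)
              factorial_tail(n=1, a=40320)
              -> return 40320
            -> return 40320
          -> return 40320
        -> return 40320
      -> return 40320
    -> return 40320
  -> return 40320
-> return 40320

Final answer: 40320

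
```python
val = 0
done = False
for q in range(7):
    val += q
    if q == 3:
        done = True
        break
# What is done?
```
Trace:
  val=0
  val=0, done=False
  val=0, done=False, q=0
  val=1, done=False, q=1
  val=3, done=False, q=2
  val=6, done=True, q=3

Final answer: True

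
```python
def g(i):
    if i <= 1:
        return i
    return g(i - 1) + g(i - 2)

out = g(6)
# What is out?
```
Call trace (a repeated sub-call is expanded the first time; later identical calls just restate its return value):
g(i=6)
  g(i=5)
    g(i=4)
      g(i=3)
        g(i=2)
          g(i=1)
          -> return 1
          g(i=0)
          -> return 0
        -> return 1
        g(i=1)
        -> return 1
      -> return 2
      g(i=2) -> return 1  (same call as traced above)
    -> return 3
    g(i=3) -> return 2  (same call as traced above)
  -> return 5
  g(i=4) -> return 3  (same call as traced above)
-> return 8

Final answer: 8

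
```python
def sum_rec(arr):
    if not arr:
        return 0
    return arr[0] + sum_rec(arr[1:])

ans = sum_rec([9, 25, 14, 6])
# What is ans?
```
Call trace:
sum_rec(arr=[9, 25, 14, 6])
  sum_rec(arr=[25, 14, 6])
    sum_rec(arr=[14, 6])
      sum_rec(arr=[6])
        sum_rec(arr=[])
        -> return 0
      -> return 6
    -> return 20
  -> return 45
-> return 54

Final answer: 54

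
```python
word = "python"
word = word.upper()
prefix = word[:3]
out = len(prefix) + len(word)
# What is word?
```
Trace:
  word='python'
  word='PYTHON'
  word='PYTHON', prefix='PYT'
  word='PYTHON', prefix='PYT', out=9

Final answer: 'PYTHON'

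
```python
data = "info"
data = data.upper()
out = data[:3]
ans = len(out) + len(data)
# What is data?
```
Trace:
  data='info'
  data='INFO'
  data='INFO', out='INF'
  data='INFO', out='INF', ans=7

Final answer: 'INFO'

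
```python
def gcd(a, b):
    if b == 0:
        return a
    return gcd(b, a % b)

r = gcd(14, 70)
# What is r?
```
Call trace:
gcd(a=14, b=70)
  gcd(a=70, b=14)
    gcd(a=14, b=0)
    -> return 14
  -> return 14
-> return 14

Final answer: 14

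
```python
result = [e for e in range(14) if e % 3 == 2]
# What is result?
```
Trace:
  e=0
  e=1
  e=2
  e=3
  e=4
  e=5
  e=6
  e=7
  e=8
  e=9
  e=10
  e=11
  e=12
  e=13
  result=[2, 5, 8, 11]

Final answer: [2, 5, 8, 11]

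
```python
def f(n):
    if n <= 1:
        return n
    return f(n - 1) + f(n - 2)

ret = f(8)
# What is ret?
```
Call trace (a repeated sub-call is expanded the first time; later identical calls just restate its return value):
f(n=8)
  f(n=7)
    f(n=6)
      f(n=5)
        f(n=4)
          f(n=3)
            f(n=2)
              f(n=1)
              -> return 1
              f(n=0)
              -> return 0
            -> return 1
            f(n=1)
            -> return 1
          -> return 2
          f(n=2) -> return 1  (same call as traced above)
        -> return 3
        f(n=3) -> return 2  (same call as traced above)
      -> return 5
      f(n=4) -> return 3  (same call as traced above)
    -> return 8
    f(n=5) -> return 5  (same call as traced above)
  -> return 13
  f(n=6) -> return 8  (same call as traced above)
-> return 21

Final answer: 21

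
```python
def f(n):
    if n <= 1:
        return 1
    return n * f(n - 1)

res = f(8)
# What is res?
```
Call trace:
f(n=8)
  f(n=7)
    f(n=6)
      f(n=5)
        f(n=4)
          f(n=3)
            f(n=2)
              f(n=1)
              -> return 1
            -> return 2
          -> return 6
        -> return 24
      -> return 120
    -> return 720
  -> return 5040
-> return 40320

Final answer: 40320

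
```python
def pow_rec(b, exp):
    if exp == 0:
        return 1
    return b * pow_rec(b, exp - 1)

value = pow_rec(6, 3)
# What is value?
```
Call trace:
pow_rec(b=6, exp=3)
  pow_rec(b=6, exp=2)
    pow_rec(b=6, exp=1)
      pow_rec(b=6, exp=0)
      -> return 1
    -> return 6
  -> return 36
-> return 216

Final answer: 216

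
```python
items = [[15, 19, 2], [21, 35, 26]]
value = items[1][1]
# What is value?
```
Trace:
  items=[[15, 19, 2], [21, 35, 26]]
  items=[[15, 19, 2], [21, 35, 26]], value=35

Final answer: 35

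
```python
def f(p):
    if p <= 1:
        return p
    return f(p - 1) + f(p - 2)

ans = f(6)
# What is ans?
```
Call trace (a repeated sub-call is expanded the first time; later identical calls just restate its return value):
f(p=6)
  f(p=5)
    f(p=4)
      f(p=3)
        f(p=2)
          f(p=1)
          -> return 1
          f(p=0)
          -> return 0
        -> return 1
        f(p=1)
        -> return 1
      -> return 2
      f(p=2) -> return 1  (same call as traced above)
    -> return 3
    f(p=3) -> return 2  (same call as traced above)
  -> return 5
  f(p=4) -> return 3  (same call as traced above)
-> return 8

Final answer: 8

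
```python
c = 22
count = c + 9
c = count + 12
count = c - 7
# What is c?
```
Trace:
  c=22
  c=22, count=31
  c=43, count=31
  c=43, count=36

Final answer: 43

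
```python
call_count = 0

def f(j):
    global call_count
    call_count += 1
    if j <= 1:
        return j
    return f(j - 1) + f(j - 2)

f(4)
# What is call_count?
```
Call trace (a repeated sub-call is expanded the first time; later identical calls just restate its return value):
f(j=4)
  f(j=3)
    f(j=2)
      f(j=1)
      -> return 1
      f(j=0)
      -> return 0
    -> return 1
    f(j=1)
    -> return 1
  -> return 2
  f(j=2) -> return 1  (same call as traced above)
-> return 3

call_count is incremented once per call, so count the calls in each subtree. Let C(j) = number of calls made by f(j).
C(0) = C(1) = 1 (base case, no recursion); C(j) = 1 + C(j - 1) + C(j - 2) otherwise.
C(2) = 1 + C(1) + C(0) = 1 + 1 + 1 = 3
C(3) = 1 + C(2) + C(1) = 1 + 3 + 1 = 5
C(4) = 1 + C(3) + C(2) = 1 + 5 + 3 = 9
call_count = C(4) = 9

Final answer: 9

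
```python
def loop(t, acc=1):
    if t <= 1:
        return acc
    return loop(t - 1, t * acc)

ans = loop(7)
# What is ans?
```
Call trace:
loop(t=7, acc=1)
  loop(t=6, acc=7)
    loop(t=5, acc=42)
      loop(t=4, acc=210)
        loop(t=3, acc=840)
          loop(t=2, acc=2520)
            loop(t=1, acc=5040)
            -> return 5040
          -> return 5040
        -> return 5040
      -> return 5040
    -> return 5040
  -> return 5040
-> return 5040

Final answer: 5040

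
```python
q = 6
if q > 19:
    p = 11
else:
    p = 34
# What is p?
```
Trace:
  q=6
  q=6, p=34

Final answer: 34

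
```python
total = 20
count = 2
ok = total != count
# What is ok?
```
Trace:
  total=20
  total=20, count=2
  total=20, count=2, ok=True

Final answer: True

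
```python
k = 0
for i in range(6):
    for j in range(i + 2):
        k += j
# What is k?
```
Trace:
  k=0
  k=0, i=0, j=0
  k=1, i=0, j=1
  k=1, i=1, j=0
  k=2, i=1, j=1
  k=4, i=1, j=2
  k=4, i=2, j=0
  k=5, i=2, j=1
  k=7, i=2, j=2
  k=10, i=2, j=3
  k=10, i=3, j=0
  k=11, i=3, j=1
  k=13, i=3, j=2
  k=16, i=3, j=3
  k=20, i=3, j=4
  k=20, i=4, j=0
  k=21, i=4, j=1
  k=23, i=4, j=2
  k=26, i=4, j=3
  k=30, i=4, j=4
  k=35, i=4, j=5
  k=35, i=5, j=0
  k=36, i=5, j=1
  k=38, i=5, j=2
  k=41, i=5, j=3
  k=45, i=5, j=4
  k=50, i=5, j=5
  k=56, i=5, j=6

Final answer: 56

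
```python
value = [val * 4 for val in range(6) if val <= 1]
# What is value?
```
Trace:
  val=0
  val=1
  val=2
  val=3
  val=4
  val=5
  value=[0, 4]

Final answer: [0, 4]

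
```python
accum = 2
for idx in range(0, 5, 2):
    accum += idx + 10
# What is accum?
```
Trace:
  accum=2
  accum=12, idx=0
  accum=24, idx=2
  accum=38, idx=4

Final answer: 38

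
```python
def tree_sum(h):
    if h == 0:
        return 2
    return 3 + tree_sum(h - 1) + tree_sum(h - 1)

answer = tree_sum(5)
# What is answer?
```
Call trace (a repeated sub-call is expanded the first time; later identical calls just restate its return value):
tree_sum(h=5)
  tree_sum(h=4)
    tree_sum(h=3)
      tree_sum(h=2)
        tree_sum(h=1)
          tree_sum(h=0)
          -> return 2
          tree_sum(h=0)
          -> return 2
        -> return 7
        tree_sum(h=1) -> return 7  (same call as traced above)
      -> return 17
      tree_sum(h=2) -> return 17  (same call as traced above)
    -> return 37
    tree_sum(h=3) -> return 37  (same call as traced above)
  -> return 77
  tree_sum(h=4) -> return 77  (same call as traced above)
-> return 157

Final answer: 157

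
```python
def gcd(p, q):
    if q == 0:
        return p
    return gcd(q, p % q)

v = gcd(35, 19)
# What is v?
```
Call trace:
gcd(p=35, q=19)
  gcd(p=19, q=16)
    gcd(p=16, q=3)
      gcd(p=3, q=1)
        gcd(p=1, q=0)
        -> return 1
      -> return 1
    -> return 1
  -> return 1
-> return 1

Final answer: 1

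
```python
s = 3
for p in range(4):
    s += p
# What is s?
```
Trace:
  s=3
  s=3, p=0
  s=4, p=1
  s=6, p=2
  s=9, p=3

Final answer: 9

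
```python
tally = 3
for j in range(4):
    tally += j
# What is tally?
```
Trace:
  tally=3
  tally=3, j=0
  tally=4, j=1
  tally=6, j=2
  tally=9, j=3

Final answer: 9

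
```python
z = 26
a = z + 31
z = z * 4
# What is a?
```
Trace:
  z=26
  z=26, a=57
  z=104, a=57

Final answer: 57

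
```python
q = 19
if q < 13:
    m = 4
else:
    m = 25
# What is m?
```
Trace:
  q=19
  q=19, m=25

Final answer: 25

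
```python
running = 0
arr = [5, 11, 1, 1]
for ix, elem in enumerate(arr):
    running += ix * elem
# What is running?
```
Trace:
  running=0
  running=0, ix=0, elem=5
  running=11, ix=1, elem=11
  running=13, ix=2, elem=1
  running=16, ix=3, elem=1

Final answer: 16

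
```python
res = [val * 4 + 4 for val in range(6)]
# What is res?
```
Trace:
  val=0
  val=1
  val=2
  val=3
  val=4
  val=5
  res=[4, 8, 12, 16, 20, 24]

Final answer: [4, 8, 12, 16, 20, 24]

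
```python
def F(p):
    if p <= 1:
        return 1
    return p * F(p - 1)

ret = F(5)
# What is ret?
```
Call trace:
F(p=5)
  F(p=4)
    F(p=3)
      F(p=2)
        F(p=1)
        -> return 1
      -> return 2
    -> return 6
  -> return 24
-> return 120

Final answer: 120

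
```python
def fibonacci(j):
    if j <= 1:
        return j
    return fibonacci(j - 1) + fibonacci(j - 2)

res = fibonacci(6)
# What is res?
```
Call trace (a repeated sub-call is expanded the first time; later identical calls just restate its return value):
fibonacci(j=6)
  fibonacci(j=5)
    fibonacci(j=4)
      fibonacci(j=3)
        fibonacci(j=2)
          fibonacci(j=1)
          -> return 1
          fibonacci(j=0)
          -> return 0
        -> return 1
        fibonacci(j=1)
        -> return 1
      -> return 2
      fibonacci(j=2) -> return 1  (same call as traced above)
    -> return 3
    fibonacci(j=3) -> return 2  (same call as traced above)
  -> return 5
  fibonacci(j=4) -> return 3  (same call as traced above)
-> return 8

Final answer: 8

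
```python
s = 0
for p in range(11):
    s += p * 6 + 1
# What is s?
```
Trace:
  s=0
  s=1, p=0
  s=8, p=1
  s=21, p=2
  s=40, p=3
  s=65, p=4
  s=96, p=5
  s=133, p=6
  s=176, p=7
  s=225, p=8
  s=280, p=9
  s=341, p=10

Final answer: 341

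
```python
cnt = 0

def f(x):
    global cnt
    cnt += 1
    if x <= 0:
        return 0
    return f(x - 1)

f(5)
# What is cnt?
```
Call trace:
f(x=5)
  f(x=4)
    f(x=3)
      f(x=2)
        f(x=1)
          f(x=0)
          -> return 0
        -> return 0
      -> return 0
    -> return 0
  -> return 0
-> return 0

cnt is incremented once per call. f is entered once for each x = 5, 4, 3, 2, 1, 0 (the x <= 0 call returns without recursing), i.e. 5 + 1 calls.
cnt = 6

Final answer: 6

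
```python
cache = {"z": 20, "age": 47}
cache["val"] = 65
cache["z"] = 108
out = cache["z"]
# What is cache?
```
Trace:
  cache={'z': 20, 'age': 47}
  cache={'z': 20, 'age': 47, 'val': 65}
  cache={'z': 108, 'age': 47, 'val': 65}
  cache={'z': 108, 'age': 47, 'val': 65}, out=108

Final answer: {'z': 108, 'age': 47, 'val': 65}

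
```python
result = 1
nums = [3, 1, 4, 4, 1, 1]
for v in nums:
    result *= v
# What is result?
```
Trace:
  result=1
  result=3, v=3
  result=3, v=1
  result=12, v=4
  result=48, v=4
  result=48, v=1
  result=48, v=1

Final answer: 48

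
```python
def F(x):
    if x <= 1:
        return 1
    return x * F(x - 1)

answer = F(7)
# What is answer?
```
Call trace:
F(x=7)
  F(x=6)
    F(x=5)
      F(x=4)
        F(x=3)
          F(x=2)
            F(x=1)
            -> return 1
          -> return 2
        -> return 6
      -> return 24
    -> return 120
  -> return 720
-> return 5040

Final answer: 5040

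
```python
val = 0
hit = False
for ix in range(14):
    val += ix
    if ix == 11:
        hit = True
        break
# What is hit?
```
Trace:
  val=0
  val=0, hit=False
  val=0, hit=False, ix=0
  val=1, hit=False, ix=1
  val=3, hit=False, ix=2
  val=6, hit=False, ix=3
  val=10, hit=False, ix=4
  val=15, hit=False, ix=5
  val=21, hit=False, ix=6
  val=28, hit=False, ix=7
  val=36, hit=False, ix=8
  val=45, hit=False, ix=9
  val=55, hit=False, ix=10
  val=66, hit=True, ix=11

Final answer: True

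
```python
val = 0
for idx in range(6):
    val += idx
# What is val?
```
Trace:
  val=0
  val=0, idx=0
  val=1, idx=1
  val=3, idx=2
  val=6, idx=3
  val=10, idx=4
  val=15, idx=5

Final answer: 15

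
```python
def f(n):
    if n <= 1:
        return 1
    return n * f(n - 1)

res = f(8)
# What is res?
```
Call trace:
f(n=8)
  f(n=7)
    f(n=6)
      f(n=5)
        f(n=4)
          f(n=3)
            f(n=2)
              f(n=1)
              -> return 1
            -> return 2
          -> return 6
        -> return 24
      -> return 120
    -> return 720
  -> return 5040
-> return 40320

Final answer: 40320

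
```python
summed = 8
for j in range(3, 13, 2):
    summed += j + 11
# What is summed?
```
Trace:
  summed=8
  summed=22, j=3
  summed=38, j=5
  summed=56, j=7
  summed=76, j=9
  summed=98, j=11

Final answer: 98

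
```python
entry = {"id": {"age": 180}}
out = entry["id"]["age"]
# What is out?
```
Trace:
  entry={'id': {'age': 180}}
  entry={'id': {'age': 180}}, out=180

Final answer: 180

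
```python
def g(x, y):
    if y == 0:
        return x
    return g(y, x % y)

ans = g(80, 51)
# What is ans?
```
Call trace:
g(x=80, y=51)
  g(x=51, y=29)
    g(x=29, y=22)
      g(x=22, y=7)
        g(x=7, y=1)
          g(x=1, y=0)
          -> return 1
        -> return 1
      -> return 1
    -> return 1
  -> return 1
-> return 1

Final answer: 1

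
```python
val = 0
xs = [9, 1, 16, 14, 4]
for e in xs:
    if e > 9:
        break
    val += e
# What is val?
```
Trace:
  val=0
  val=9, e=9
  val=10, e=1
  val=10, e=16

Final answer: 10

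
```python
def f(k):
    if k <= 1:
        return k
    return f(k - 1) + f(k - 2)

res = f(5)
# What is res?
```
Call trace (a repeated sub-call is expanded the first time; later identical calls just restate its return value):
f(k=5)
  f(k=4)
    f(k=3)
      f(k=2)
        f(k=1)
        -> return 1
        f(k=0)
        -> return 0
      -> return 1
      f(k=1)
      -> return 1
    -> return 2
    f(k=2) -> return 1  (same call as traced above)
  -> return 3
  f(k=3) -> return 2  (same call as traced above)
-> return 5

Final answer: 5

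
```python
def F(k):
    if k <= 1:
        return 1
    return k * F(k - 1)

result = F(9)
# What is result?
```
Call trace:
F(k=9)
  F(k=8)
    F(k=7)
      F(k=6)
        F(k=5)
          F(k=4)
            F(k=3)
              F(k=2)
                F(k=1)
                -> return 1
              -> return 2
            -> return 6
          -> return 24
        -> return 120
      -> return 720
    -> return 5040
  -> return 40320
-> return 362880

Final answer: 362880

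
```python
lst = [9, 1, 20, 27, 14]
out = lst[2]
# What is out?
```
Trace:
  lst=[9, 1, 20, 27, 14]
  lst=[9, 1, 20, 27, 14], out=20

Final answer: 20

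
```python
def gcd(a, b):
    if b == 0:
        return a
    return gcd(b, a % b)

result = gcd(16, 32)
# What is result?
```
Call trace:
gcd(a=16, b=32)
  gcd(a=32, b=16)
    gcd(a=16, b=0)
    -> return 16
  -> return 16
-> return 16

Final answer: 16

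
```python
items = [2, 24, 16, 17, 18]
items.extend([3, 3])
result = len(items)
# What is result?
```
Trace:
  items=[2, 24, 16, 17, 18]
  items=[2, 24, 16, 17, 18, 3, 3]
  items=[2, 24, 16, 17, 18, 3, 3], result=7

Final answer: 7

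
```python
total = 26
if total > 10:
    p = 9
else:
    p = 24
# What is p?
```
Trace:
  total=26
  total=26, p=9

Final answer: 9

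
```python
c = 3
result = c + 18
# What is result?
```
Trace:
  c=3
  c=3, result=21

Final answer: 21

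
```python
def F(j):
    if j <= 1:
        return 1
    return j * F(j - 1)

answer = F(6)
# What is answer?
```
Call trace:
F(j=6)
  F(j=5)
    F(j=4)
      F(j=3)
        F(j=2)
          F(j=1)
          -> return 1
        -> return 2
      -> return 6
    -> return 24
  -> return 120
-> return 720

Final answer: 720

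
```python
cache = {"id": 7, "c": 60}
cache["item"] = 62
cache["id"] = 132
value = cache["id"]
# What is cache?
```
Trace:
  cache={'id': 7, 'c': 60}
  cache={'id': 7, 'c': 60, 'item': 62}
  cache={'id': 132, 'c': 60, 'item': 62}
  cache={'id': 132, 'c': 60, 'item': 62}, value=132

Final answer: {'id': 132, 'c': 60, 'item': 62}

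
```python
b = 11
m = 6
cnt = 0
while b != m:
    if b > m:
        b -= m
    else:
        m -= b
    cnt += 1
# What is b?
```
Trace:
  b=11
  b=11, m=6
  b=11, m=6, cnt=0
  b=5, m=6, cnt=1
  b=5, m=1, cnt=2
  b=4, m=1, cnt=3
  b=3, m=1, cnt=4
  b=2, m=1, cnt=5
  b=1, m=1, cnt=6

Final answer: 1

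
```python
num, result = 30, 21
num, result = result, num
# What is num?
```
Trace:
  num=30, result=21
  num=21, result=30

Final answer: 21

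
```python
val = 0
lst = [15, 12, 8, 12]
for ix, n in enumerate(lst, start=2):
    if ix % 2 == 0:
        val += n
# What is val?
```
Trace:
  val=0
  val=15, ix=2, n=15
  val=15, ix=3, n=12
  val=23, ix=4, n=8
  val=23, ix=5, n=12

Final answer: 23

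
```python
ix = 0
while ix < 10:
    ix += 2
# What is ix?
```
Trace:
  ix=0
  ix=2
  ix=4
  ix=6
  ix=8
  ix=10

Final answer: 10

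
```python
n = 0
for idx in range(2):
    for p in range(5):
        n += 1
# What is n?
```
Trace:
  n=0
  n=1, idx=0, p=0
  n=2, idx=0, p=1
  n=3, idx=0, p=2
  n=4, idx=0, p=3
  n=5, idx=0, p=4
  n=6, idx=1, p=0
  n=7, idx=1, p=1
  n=8, idx=1, p=2
  n=9, idx=1, p=3
  n=10, idx=1, p=4

Final answer: 10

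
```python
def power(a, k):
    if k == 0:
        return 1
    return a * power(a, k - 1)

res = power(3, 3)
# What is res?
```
Call trace:
power(a=3, k=3)
  power(a=3, k=2)
    power(a=3, k=1)
      power(a=3, k=0)
      -> return 1
    -> return 3
  -> return 9
-> return 27

Final answer: 27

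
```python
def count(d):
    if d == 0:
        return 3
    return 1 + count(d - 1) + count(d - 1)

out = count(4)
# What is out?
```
Call trace (a repeated sub-call is expanded the first time; later identical calls just restate its return value):
count(d=4)
  count(d=3)
    count(d=2)
      count(d=1)
        count(d=0)
        -> return 3
        count(d=0)
        -> return 3
      -> return 7
      count(d=1) -> return 7  (same call as traced above)
    -> return 15
    count(d=2) -> return 15  (same call as traced above)
  -> return 31
  count(d=3) -> return 31  (same call as traced above)
-> return 63

Final answer: 63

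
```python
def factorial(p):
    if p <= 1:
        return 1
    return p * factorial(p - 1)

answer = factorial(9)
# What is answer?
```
Call trace:
factorial(p=9)
  factorial(p=8)
    factorial(p=7)
      factorial(p=6)
        factorial(p=5)
          factorial(p=4)
            factorial(p=3)
              factorial(p=2)
                factorial(p=1)
                -> return 1
              -> return 2
            -> return 6
          -> return 24
        -> return 120
      -> return 720
    -> return 5040
  -> return 40320
-> return 362880

Final answer: 362880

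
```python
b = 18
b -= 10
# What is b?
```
Trace:
  b=18
  b=8

Final answer: 8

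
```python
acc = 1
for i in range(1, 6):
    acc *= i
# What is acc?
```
Trace:
  acc=1
  acc=1, i=1
  acc=2, i=2
  acc=6, i=3
  acc=24, i=4
  acc=120, i=5

Final answer: 120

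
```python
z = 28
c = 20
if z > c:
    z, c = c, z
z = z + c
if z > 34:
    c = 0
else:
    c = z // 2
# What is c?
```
Trace:
  z=28
  z=28, c=20
  z=20, c=28
  z=48, c=28
  z=48, c=0

Final answer: 0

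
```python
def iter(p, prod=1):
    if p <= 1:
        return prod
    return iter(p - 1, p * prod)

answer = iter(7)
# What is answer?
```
Call trace:
iter(p=7, prod=1)
  iter(p=6, prod=7)
    iter(p=5, prod=42)
      iter(p=4, prod=210)
        iter(p=3, prod=840)
          iter(p=2, prod=2520)
            iter(p=1, prod=5040)
            -> return 5040
          -> return 5040
        -> return 5040
      -> return 5040
    -> return 5040
  -> return 5040
-> return 5040

Final answer: 5040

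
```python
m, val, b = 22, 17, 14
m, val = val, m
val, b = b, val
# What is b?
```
Trace:
  m=22, val=17, b=14
  m=17, val=22, b=14
  m=17, val=14, b=22

Final answer: 22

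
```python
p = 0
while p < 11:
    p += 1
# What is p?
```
Trace:
  p=0
  p=1
  p=2
  p=3
  p=4
  p=5
  p=6
  p=7
  p=8
  p=9
  p=10
  p=11

Final answer: 11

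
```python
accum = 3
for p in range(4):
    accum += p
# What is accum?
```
Trace:
  accum=3
  accum=3, p=0
  accum=4, p=1
  accum=6, p=2
  accum=9, p=3

Final answer: 9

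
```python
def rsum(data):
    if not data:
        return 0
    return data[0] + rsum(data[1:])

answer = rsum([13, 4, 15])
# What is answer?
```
Call trace:
rsum(data=[13, 4, 15])
  rsum(data=[4, 15])
    rsum(data=[15])
      rsum(data=[])
      -> return 0
    -> return 15
  -> return 19
-> return 32

Final answer: 32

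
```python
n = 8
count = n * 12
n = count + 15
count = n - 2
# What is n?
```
Trace:
  n=8
  n=8, count=96
  n=111, count=96
  n=111, count=109

Final answer: 111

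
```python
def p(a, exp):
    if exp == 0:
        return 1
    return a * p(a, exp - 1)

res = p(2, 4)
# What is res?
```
Call trace:
p(a=2, exp=4)
  p(a=2, exp=3)
    p(a=2, exp=2)
      p(a=2, exp=1)
        p(a=2, exp=0)
        -> return 1
      -> return 2
    -> return 4
  -> return 8
-> return 16

Final answer: 16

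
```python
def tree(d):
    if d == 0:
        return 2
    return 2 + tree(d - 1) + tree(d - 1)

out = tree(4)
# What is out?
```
Call trace (a repeated sub-call is expanded the first time; later identical calls just restate its return value):
tree(d=4)
  tree(d=3)
    tree(d=2)
      tree(d=1)
        tree(d=0)
        -> return 2
        tree(d=0)
        -> return 2
      -> return 6
      tree(d=1) -> return 6  (same call as traced above)
    -> return 14
    tree(d=2) -> return 14  (same call as traced above)
  -> return 30
  tree(d=3) -> return 30  (same call as traced above)
-> return 62

Final answer: 62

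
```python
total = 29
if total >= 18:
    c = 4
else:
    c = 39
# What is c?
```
Trace:
  total=29
  total=29, c=4

Final answer: 4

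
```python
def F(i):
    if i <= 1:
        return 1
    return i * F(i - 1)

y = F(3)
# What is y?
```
Call trace:
F(i=3)
  F(i=2)
    F(i=1)
    -> return 1
  -> return 2
-> return 6

Final answer: 6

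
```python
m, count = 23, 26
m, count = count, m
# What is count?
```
Trace:
  m=23, count=26
  m=26, count=23

Final answer: 23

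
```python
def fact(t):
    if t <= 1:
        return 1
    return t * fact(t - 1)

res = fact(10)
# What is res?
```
Call trace:
fact(t=10)
  fact(t=9)
    fact(t=8)
      fact(t=7)
        fact(t=6)
          fact(t=5)
            fact(t=4)
              fact(t=3)
                fact(t=2)
                  fact(t=1)
                  -> return 1
                -> return 2
              -> return 6
            -> return 24
          -> return 120
        -> return 720
      -> return 5040
    -> return 40320
  -> return 362880
-> return 3628800

Final answer: 3628800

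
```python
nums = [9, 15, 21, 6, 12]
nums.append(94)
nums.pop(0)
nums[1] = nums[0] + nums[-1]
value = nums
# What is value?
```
Trace:
  nums=[9, 15, 21, 6, 12]
  nums=[9, 15, 21, 6, 12, 94]
  nums=[15, 21, 6, 12, 94]
  nums=[15, 109, 6, 12, 94]
  nums=[15, 109, 6, 12, 94], value=[15, 109, 6, 12, 94]

Final answer: [15, 109, 6, 12, 94]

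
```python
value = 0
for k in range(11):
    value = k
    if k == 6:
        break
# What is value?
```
Trace:
  value=0
  value=0, k=0
  value=1, k=1
  value=2, k=2
  value=3, k=3
  value=4, k=4
  value=5, k=5
  value=6, k=6

Final answer: 6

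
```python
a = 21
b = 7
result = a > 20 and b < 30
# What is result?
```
Trace:
  a=21
  a=21, b=7
  a=21, b=7, result=True

Final answer: True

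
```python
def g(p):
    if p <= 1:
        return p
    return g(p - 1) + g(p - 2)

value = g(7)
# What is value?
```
Call trace (a repeated sub-call is expanded the first time; later identical calls just restate its return value):
g(p=7)
  g(p=6)
    g(p=5)
      g(p=4)
        g(p=3)
          g(p=2)
            g(p=1)
            -> return 1
            g(p=0)
            -> return 0
          -> return 1
          g(p=1)
          -> return 1
        -> return 2
        g(p=2) -> return 1  (same call as traced above)
      -> return 3
      g(p=3) -> return 2  (same call as traced above)
    -> return 5
    g(p=4) -> return 3  (same call as traced above)
  -> return 8
  g(p=5) -> return 5  (same call as traced above)
-> return 13

Final answer: 13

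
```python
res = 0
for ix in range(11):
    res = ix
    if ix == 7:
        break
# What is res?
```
Trace:
  res=0
  res=0, ix=0
  res=1, ix=1
  res=2, ix=2
  res=3, ix=3
  res=4, ix=4
  res=5, ix=5
  res=6, ix=6
  res=7, ix=7

Final answer: 7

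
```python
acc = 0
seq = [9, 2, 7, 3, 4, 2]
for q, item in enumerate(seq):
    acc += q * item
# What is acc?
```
Trace:
  acc=0
  acc=0, q=0, item=9
  acc=2, q=1, item=2
  acc=16, q=2, item=7
  acc=25, q=3, item=3
  acc=41, q=4, item=4
  acc=51, q=5, item=2

Final answer: 51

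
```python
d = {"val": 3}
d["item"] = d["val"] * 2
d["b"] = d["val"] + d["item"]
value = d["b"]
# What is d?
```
Trace:
  d={'val': 3}
  d={'val': 3, 'item': 6}
  d={'val': 3, 'item': 6, 'b': 9}
  d={'val': 3, 'item': 6, 'b': 9}, value=9

Final answer: {'val': 3, 'item': 6, 'b': 9}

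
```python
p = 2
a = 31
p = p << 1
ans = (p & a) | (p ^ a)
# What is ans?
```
Trace:
  p=2
  p=2, a=31
  p=4, a=31
  p=4, a=31, ans=31

Final answer: 31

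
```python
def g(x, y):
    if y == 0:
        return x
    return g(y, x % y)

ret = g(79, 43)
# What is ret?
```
Call trace:
g(x=79, y=43)
  g(x=43, y=36)
    g(x=36, y=7)
      g(x=7, y=1)
        g(x=1, y=0)
        -> return 1
      -> return 1
    -> return 1
  -> return 1
-> return 1

Final answer: 1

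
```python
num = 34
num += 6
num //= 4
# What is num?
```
Trace:
  num=34
  num=40
  num=10

Final answer: 10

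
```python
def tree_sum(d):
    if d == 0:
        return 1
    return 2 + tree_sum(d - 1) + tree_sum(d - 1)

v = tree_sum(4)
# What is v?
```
Call trace (a repeated sub-call is expanded the first time; later identical calls just restate its return value):
tree_sum(d=4)
  tree_sum(d=3)
    tree_sum(d=2)
      tree_sum(d=1)
        tree_sum(d=0)
        -> return 1
        tree_sum(d=0)
        -> return 1
      -> return 4
      tree_sum(d=1) -> return 4  (same call as traced above)
    -> return 10
    tree_sum(d=2) -> return 10  (same call as traced above)
  -> return 22
  tree_sum(d=3) -> return 22  (same call as traced above)
-> return 46

Final answer: 46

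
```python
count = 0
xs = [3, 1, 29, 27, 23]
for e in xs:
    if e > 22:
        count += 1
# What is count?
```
Trace:
  count=0
  count=0, e=3
  count=0, e=1
  count=1, e=29
  count=2, e=27
  count=3, e=23

Final answer: 3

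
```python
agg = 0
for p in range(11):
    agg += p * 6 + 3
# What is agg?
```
Trace:
  agg=0
  agg=3, p=0
  agg=12, p=1
  agg=27, p=2
  agg=48, p=3
  agg=75, p=4
  agg=108, p=5
  agg=147, p=6
  agg=192, p=7
  agg=243, p=8
  agg=300, p=9
  agg=363, p=10

Final answer: 363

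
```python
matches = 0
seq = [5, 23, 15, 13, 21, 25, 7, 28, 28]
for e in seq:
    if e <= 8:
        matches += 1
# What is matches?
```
Trace:
  matches=0
  matches=1, e=5
  matches=1, e=23
  matches=1, e=15
  matches=1, e=13
  matches=1, e=21
  matches=1, e=25
  matches=2, e=7
  matches=2, e=28
  matches=2, e=28

Final answer: 2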